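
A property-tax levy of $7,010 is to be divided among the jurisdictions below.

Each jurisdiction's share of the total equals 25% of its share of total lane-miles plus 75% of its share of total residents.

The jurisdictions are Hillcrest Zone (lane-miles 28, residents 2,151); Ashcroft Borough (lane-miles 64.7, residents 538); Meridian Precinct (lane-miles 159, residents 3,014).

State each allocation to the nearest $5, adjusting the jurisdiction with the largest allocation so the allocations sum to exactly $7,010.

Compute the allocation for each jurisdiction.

Hillcrest Zone: $2,180 | Ashcroft Borough: $945 | Meridian Precinct: $3,885

Lane-miles total 251.7; residents total 5,703.
Composite weights (25% lane-miles + 75% residents): Hillcrest Zone 0.3107; Ashcroft Borough 0.1350; Meridian Precinct 0.5543.
Proportional shares: Hillcrest Zone 2,177.93; Ashcroft Borough 946.46; Meridian Precinct 3,885.62.
Rounded to nearest $5: Hillcrest Zone $2,180; Ashcroft Borough $945; Meridian Precinct $3,885. Sum = $7,010.
Rounded total matches; no reconciliation needed.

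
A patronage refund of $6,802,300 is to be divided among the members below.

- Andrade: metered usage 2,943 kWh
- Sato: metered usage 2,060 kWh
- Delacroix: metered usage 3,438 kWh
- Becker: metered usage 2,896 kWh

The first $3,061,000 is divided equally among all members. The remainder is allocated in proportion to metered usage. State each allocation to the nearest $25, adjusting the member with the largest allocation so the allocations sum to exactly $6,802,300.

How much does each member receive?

Andrade: $1,736,475; Sato: $1,445,075; Delacroix: $1,899,800; Becker: $1,720,950

Equal tier: $3,061,000 ÷ 4 = $765,250 apiece.
Remainder $3,741,300 by metered usage (total 11,337): Andrade 971,213.36 → $971,225; Sato 679,816.35 → $679,825; Delacroix 1,134,567.29 → $1,134,575; Becker 955,702.99 → $955,700.
Rounding difference −$25 on remainder applied to Delacroix.
Totals: Andrade $765,250 + $971,225 = $1,736,475; Sato $765,250 + $679,825 = $1,445,075; Delacroix $765,250 + $1,134,550 = $1,899,800; Becker $765,250 + $955,700 = $1,720,950.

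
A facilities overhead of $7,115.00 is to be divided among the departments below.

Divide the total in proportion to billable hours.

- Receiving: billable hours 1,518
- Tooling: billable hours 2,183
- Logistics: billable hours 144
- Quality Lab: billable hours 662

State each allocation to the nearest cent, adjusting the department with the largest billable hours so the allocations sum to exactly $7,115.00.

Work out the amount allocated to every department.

Receiving: $2,396.40; Tooling: $3,446.20; Logistics: $227.33; Quality Lab: $1,045.07

Sum of billable hours: 1,518 + 2,183 + 144 + 662 = 4,507.
Pro-rata amounts: Receiving 2,396.3989; Tooling 3,446.2048; Logistics 227.3264; Quality Lab 1,045.0699.
Rounded to nearest cent: Receiving $2,396.40; Tooling $3,446.20; Logistics $227.33; Quality Lab $1,045.07. Sum = $7,115.00.
Sum already equals the total — no adjustment.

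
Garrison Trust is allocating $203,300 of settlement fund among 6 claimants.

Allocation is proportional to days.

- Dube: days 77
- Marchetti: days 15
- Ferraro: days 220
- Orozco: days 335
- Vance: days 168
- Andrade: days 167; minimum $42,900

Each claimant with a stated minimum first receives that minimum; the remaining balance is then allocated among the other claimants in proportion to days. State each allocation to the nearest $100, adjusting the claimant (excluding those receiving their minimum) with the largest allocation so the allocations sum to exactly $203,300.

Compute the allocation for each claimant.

Guaranteed amounts: Andrade $42,900. Remaining pool $160,400.
Remaining pool split over remaining days 815: Dube 15,154.36 → $15,200; Marchetti 2,952.15 → $3,000; Ferraro 43,298.16 → $43,300; Orozco 65,931.29 → $65,900; Vance 33,064.05 → $33,100.
Rounding difference −$100 applied to Orozco → $65,800.

Dube: $15,200 | Marchetti: $3,000 | Ferraro: $43,300 | Orozco: $65,800 | Vance: $33,100 | Andrade: $42,900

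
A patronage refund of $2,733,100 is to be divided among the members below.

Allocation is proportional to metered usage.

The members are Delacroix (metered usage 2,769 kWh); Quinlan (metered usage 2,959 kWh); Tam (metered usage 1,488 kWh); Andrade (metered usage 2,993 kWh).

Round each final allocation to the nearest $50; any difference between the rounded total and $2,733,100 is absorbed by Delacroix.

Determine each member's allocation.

Metered usage total: 10,209.
Pro-rata amounts: Delacroix 2,769/10,209 × $2,733,100 = 741,302.17; Quinlan 2,959/10,209 × $2,733,100 = 792,167.98; Tam 1,488/10,209 × $2,733,100 = 398,359.57; Andrade 2,993/10,209 × $2,733,100 = 801,270.28.
Rounded to nearest $50: Delacroix $741,300; Quinlan $792,150; Tam $398,350; Andrade $801,250. Sum = $2,733,050.
Difference $2,733,100 − $2,733,050 = +$50 applied to Delacroix: Delacroix becomes $741,350.

Delacroix: $741,350 · Quinlan: $792,150 · Tam: $398,350 · Andrade: $801,250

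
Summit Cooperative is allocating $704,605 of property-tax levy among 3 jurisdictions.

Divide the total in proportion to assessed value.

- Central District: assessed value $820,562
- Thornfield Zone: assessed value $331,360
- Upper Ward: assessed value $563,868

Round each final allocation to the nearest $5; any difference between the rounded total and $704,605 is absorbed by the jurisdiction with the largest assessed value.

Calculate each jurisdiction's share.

Central District: $336,970 | Thornfield Zone: $136,075 | Upper Ward: $231,560

Assessed value total: 820,562 + 331,360 + 563,868 = 1,715,790.
Proportional shares: Central District 336,971.36; Thornfield Zone 136,076.04; Upper Ward 231,557.60.
Rounded to nearest $5: Central District $336,970; Thornfield Zone $136,075; Upper Ward $231,560. Sum = $704,605.
Sum already equals the total — no adjustment.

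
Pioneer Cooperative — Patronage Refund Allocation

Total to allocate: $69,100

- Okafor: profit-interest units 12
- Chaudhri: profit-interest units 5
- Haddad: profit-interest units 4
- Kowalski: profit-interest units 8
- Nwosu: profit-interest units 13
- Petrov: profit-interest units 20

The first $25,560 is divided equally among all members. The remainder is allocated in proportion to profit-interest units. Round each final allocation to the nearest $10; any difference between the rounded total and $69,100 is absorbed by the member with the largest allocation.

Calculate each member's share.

Equal tier: $25,560 ÷ 6 = $4,260 apiece.
Remainder $43,540 by profit-interest units (total 62): Okafor 8,427.10 → $8,430; Chaudhri 3,511.29 → $3,510; Haddad 2,809.03 → $2,810; Kowalski 5,618.06 → $5,620; Nwosu 9,129.35 → $9,130; Petrov 14,045.16 → $14,050.
Rounding difference −$10 on remainder applied to Petrov.
Totals: Okafor $4,260 + $8,430 = $12,690; Chaudhri $4,260 + $3,510 = $7,770; Haddad $4,260 + $2,810 = $7,070; Kowalski $4,260 + $5,620 = $9,880; Nwosu $4,260 + $9,130 = $13,390; Petrov $4,260 + $14,040 = $18,300.

Okafor: $12,690 | Chaudhri: $7,770 | Haddad: $7,070 | Kowalski: $9,880 | Nwosu: $13,390 | Petrov: $18,300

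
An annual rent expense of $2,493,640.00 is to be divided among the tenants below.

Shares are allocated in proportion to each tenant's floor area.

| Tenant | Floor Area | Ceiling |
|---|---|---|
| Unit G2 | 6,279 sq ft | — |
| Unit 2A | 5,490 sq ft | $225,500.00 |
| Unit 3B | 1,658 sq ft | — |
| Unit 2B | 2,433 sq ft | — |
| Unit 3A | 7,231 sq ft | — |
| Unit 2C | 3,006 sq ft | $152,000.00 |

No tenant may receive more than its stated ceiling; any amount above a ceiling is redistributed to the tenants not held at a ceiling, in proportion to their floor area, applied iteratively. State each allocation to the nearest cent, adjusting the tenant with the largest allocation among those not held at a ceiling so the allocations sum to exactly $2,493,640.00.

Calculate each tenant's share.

Unit G2: $754,914.10; Unit 2A: $225,500.00; Unit 3B: $199,338.68; Unit 2B: $292,515.69; Unit 3A: $869,371.53; Unit 2C: $152,000.00

Sum of floor area: 26,097.
Proportional shares (ignoring caps): Unit G2 599,975.6892; Unit 2A 524,584.5729; Unit 3B 158,426.4521; Unit 2B 232,479.8299; Unit 3A 690,941.9029; Unit 2C 287,231.5531.
Held at cap: Unit 2A ($225,500.00), Unit 2C ($152,000.00); residual $2,116,140.00 reallocated over remaining floor area 17,601.
Shares after redistribution: Unit G2 754,914.0992 → $754,914.10; Unit 3B 199,338.6808 → $199,338.68; Unit 2B 292,515.6877 → $292,515.69; Unit 3A 869,371.5323 → $869,371.53.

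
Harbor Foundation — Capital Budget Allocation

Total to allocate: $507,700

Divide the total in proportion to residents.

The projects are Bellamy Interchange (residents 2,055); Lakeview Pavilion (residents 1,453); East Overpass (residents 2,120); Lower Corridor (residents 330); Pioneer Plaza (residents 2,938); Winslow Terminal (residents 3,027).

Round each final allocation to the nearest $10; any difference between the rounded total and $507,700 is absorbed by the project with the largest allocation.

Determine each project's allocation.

Sum of residents: 11,923.
Unrounded shares: Bellamy Interchange 2,055/11,923 × $507,700 = 87,505.12; Lakeview Pavilion 1,453/11,923 × $507,700 = 61,871.01; East Overpass 2,120/11,923 × $507,700 = 90,272.92; Lower Corridor 330/11,923 × $507,700 = 14,051.92; Pioneer Plaza 2,938/11,923 × $507,700 = 125,104.64; Winslow Terminal 3,027/11,923 × $507,700 = 128,894.40.
After rounding ($10): Bellamy Interchange $87,510; Lakeview Pavilion $61,870; East Overpass $90,270; Lower Corridor $14,050; Pioneer Plaza $125,100; Winslow Terminal $128,890. Sum = $507,690.
Difference $507,700 − $507,690 = +$10 applied to largest allocation (Winslow Terminal): Winslow Terminal becomes $128,900.

Bellamy Interchange: $87,510 · Lakeview Pavilion: $61,870 · East Overpass: $90,270 · Lower Corridor: $14,050 · Pioneer Plaza: $125,100 · Winslow Terminal: $128,900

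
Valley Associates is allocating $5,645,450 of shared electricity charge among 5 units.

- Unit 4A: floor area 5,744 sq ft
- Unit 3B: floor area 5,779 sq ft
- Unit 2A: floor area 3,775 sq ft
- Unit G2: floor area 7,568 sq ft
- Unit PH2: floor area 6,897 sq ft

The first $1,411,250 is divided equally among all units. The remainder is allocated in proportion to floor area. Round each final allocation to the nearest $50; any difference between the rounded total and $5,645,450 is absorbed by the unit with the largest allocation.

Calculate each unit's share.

Unit 4A: $1,099,400 | Unit 3B: $1,104,400 | Unit 2A: $819,300 | Unit G2: $1,358,900 | Unit PH2: $1,263,450

First tranche $1,411,250 split equally: $282,250 each.
Remainder $4,234,200 by floor area (total 29,763): Unit 4A 817,163.75 → $817,150; Unit 3B 822,142.99 → $822,150; Unit 2A 537,046.16 → $537,050; Unit G2 1,076,653.08 → $1,076,650; Unit PH2 981,194.01 → $981,200.
Totals: Unit 4A $282,250 + $817,150 = $1,099,400; Unit 3B $282,250 + $822,150 = $1,104,400; Unit 2A $282,250 + $537,050 = $819,300; Unit G2 $282,250 + $1,076,650 = $1,358,900; Unit PH2 $282,250 + $981,200 = $1,263,450.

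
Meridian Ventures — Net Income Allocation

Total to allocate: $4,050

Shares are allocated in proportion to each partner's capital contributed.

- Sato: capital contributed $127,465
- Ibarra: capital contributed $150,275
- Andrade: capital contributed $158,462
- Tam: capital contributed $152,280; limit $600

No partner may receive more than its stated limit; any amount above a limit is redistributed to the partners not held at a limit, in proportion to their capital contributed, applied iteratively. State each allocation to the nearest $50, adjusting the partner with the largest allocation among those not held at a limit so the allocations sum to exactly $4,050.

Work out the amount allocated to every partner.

Combined capital contributed = 588,482.
Pro-rata shares before constraints: Sato 877.23; Ibarra 1,034.21; Andrade 1,090.55; Tam 1,048.01.
Cap binds for Tam ($600); balance $3,450 reallocated over remaining capital contributed 436,202.
Remaining shares: Sato 1,008.14 → $1,000; Ibarra 1,188.55 → $1,200; Andrade 1,253.30 → $1,250.

Sato: $1,000 | Ibarra: $1,200 | Andrade: $1,250 | Tam: $600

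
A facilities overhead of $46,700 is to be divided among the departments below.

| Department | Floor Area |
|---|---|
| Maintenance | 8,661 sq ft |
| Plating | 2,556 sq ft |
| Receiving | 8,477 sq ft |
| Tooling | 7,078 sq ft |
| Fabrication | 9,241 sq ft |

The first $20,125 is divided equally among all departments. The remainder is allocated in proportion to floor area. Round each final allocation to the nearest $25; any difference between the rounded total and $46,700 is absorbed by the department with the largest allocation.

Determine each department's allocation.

Maintenance: $10,425 | Plating: $5,900 | Receiving: $10,275 | Tooling: $9,250 | Fabrication: $10,850

First tranche $20,125 split equally: $4,025 each.
Remainder $26,575 by floor area (total 36,013): Maintenance 6,391.19 → $6,400; Plating 1,886.14 → $1,875; Receiving 6,255.42 → $6,250; Tooling 5,223.05 → $5,225; Fabrication 6,819.19 → $6,825.
Totals: Maintenance $4,025 + $6,400 = $10,425; Plating $4,025 + $1,875 = $5,900; Receiving $4,025 + $6,250 = $10,275; Tooling $4,025 + $5,225 = $9,250; Fabrication $4,025 + $6,825 = $10,850.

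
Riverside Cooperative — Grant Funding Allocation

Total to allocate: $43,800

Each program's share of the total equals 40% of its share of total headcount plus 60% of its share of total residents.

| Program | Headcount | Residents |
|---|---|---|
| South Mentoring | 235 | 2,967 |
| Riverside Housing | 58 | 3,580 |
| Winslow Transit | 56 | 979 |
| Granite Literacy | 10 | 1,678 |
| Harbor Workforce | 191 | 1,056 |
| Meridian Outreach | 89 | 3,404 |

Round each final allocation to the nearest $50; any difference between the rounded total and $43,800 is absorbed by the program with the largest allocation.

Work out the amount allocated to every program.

South Mentoring: $12,150; Riverside Housing: $8,500; Winslow Transit: $3,400; Granite Literacy: $3,500; Harbor Workforce: $7,250; Meridian Outreach: $9,000

Headcount total 639; residents total 13,664.
Blended shares (40% headcount + 60% residents): South Mentoring 0.2774; Riverside Housing 0.1935; Winslow Transit 0.0780; Granite Literacy 0.0799; Harbor Workforce 0.1659; Meridian Outreach 0.2052.
Unrounded shares: South Mentoring 12,149.63; Riverside Housing 8,475.66; Winslow Transit 3,418.31; Granite Literacy 3,501.48; Harbor Workforce 7,267.81; Meridian Outreach 8,987.11.
At nearest $50: South Mentoring $12,150; Riverside Housing $8,500; Winslow Transit $3,400; Granite Literacy $3,500; Harbor Workforce $7,250; Meridian Outreach $9,000. Sum = $43,800.
Sum already equals the total — no adjustment.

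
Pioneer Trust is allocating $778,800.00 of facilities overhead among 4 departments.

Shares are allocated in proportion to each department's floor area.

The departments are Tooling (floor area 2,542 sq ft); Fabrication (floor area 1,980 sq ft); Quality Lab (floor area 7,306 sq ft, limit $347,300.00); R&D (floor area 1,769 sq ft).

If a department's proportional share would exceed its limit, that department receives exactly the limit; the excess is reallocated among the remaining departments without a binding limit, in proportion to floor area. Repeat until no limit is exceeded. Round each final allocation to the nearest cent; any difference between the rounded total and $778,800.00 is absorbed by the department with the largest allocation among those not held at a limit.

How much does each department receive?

Tooling: $174,355.90 | Fabrication: $135,808.30 | Quality Lab: $347,300.00 | R&D: $121,335.80

Total floor area = 13,597.
Unconstrained shares: Tooling 145,598.9998; Fabrication 113,409.1344; Quality Lab 418,468.2503; R&D 101,323.6155.
Capped: Quality Lab ($347,300.00); balance $431,500.00 reallocated over remaining floor area 6,291.
Redistributed shares: Tooling 174,355.9053 → $174,355.91; Fabrication 135,808.2976 → $135,808.30; R&D 121,335.7972 → $121,335.80.
Rounding difference −$0.01 applied to Tooling → $174,355.90.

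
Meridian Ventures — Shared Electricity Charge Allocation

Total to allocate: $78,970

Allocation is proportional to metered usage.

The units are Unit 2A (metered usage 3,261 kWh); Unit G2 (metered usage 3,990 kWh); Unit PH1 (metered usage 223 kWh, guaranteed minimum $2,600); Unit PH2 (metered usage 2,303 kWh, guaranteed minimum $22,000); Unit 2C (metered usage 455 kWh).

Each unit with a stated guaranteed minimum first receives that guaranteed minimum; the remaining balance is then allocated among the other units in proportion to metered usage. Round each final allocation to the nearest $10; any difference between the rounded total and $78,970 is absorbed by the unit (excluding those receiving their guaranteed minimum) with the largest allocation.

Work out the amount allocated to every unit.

Guaranteed amounts: Unit PH1 $2,600; Unit PH2 $22,000. Residual $54,370.
Residual split over remaining metered usage 7,706: Unit 2A 23,008.12 → $23,010; Unit G2 28,151.61 → $28,150; Unit 2C 3,210.27 → $3,210.

Unit 2A: $23,010 · Unit G2: $28,150 · Unit PH1: $2,600 · Unit PH2: $22,000 · Unit 2C: $3,210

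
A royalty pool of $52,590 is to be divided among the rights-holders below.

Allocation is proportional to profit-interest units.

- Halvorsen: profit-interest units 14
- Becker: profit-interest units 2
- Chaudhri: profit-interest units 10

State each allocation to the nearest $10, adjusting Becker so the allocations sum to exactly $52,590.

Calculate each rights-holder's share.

Sum of profit-interest units: 26.
Proportional shares: Halvorsen 14/26 × $52,590 = 28,317.69; Becker 2/26 × $52,590 = 4,045.38; Chaudhri 10/26 × $52,590 = 20,226.92.
Rounded to nearest $10: Halvorsen $28,320; Becker $4,050; Chaudhri $20,230. Sum = $52,600.
Difference $52,590 − $52,600 = −$10 applied to Becker: Becker becomes $4,040.

Halvorsen: $28,320; Becker: $4,040; Chaudhri: $20,230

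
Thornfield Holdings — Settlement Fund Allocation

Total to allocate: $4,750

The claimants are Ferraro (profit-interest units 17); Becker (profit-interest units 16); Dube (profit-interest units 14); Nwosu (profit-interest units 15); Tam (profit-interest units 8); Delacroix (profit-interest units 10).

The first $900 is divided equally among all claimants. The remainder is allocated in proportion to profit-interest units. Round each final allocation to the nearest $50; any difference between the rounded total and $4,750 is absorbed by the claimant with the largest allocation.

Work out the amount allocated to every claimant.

First tranche $900 split equally: $150 each.
Remainder $3,850 by profit-interest units (total 80): Ferraro 818.12 → $800; Becker 770.00 → $750; Dube 673.75 → $650; Nwosu 721.88 → $700; Tam 385.00 → $400; Delacroix 481.25 → $500.
Rounding difference +$50 on remainder applied to Ferraro.
Totals: Ferraro $150 + $850 = $1,000; Becker $150 + $750 = $900; Dube $150 + $650 = $800; Nwosu $150 + $700 = $850; Tam $150 + $400 = $550; Delacroix $150 + $500 = $650.

Ferraro: $1,000; Becker: $900; Dube: $800; Nwosu: $850; Tam: $550; Delacroix: $650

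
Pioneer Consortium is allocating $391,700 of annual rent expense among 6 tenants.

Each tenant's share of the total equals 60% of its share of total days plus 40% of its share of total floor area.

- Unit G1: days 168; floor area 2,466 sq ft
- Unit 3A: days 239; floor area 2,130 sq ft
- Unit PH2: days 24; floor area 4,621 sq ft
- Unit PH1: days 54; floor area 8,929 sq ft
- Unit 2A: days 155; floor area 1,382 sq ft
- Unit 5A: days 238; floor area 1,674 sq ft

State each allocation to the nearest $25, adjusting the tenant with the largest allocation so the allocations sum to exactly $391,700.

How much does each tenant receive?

Unit G1: $63,200; Unit 3A: $79,725; Unit PH2: $40,575; Unit PH1: $80,425; Unit 2A: $51,700; Unit 5A: $76,075

Totals — days 878, floor area 21,202.
Composite weights (60% days + 40% floor area): Unit G1 0.1613; Unit 3A 0.2035; Unit PH2 0.1036; Unit PH1 0.2054; Unit 2A 0.1320; Unit 5A 0.1942.
Raw shares: Unit G1 63,193.07; Unit 3A 79,715.11; Unit PH2 40,572.82; Unit PH1 80,438.67; Unit 2A 51,702.66; Unit 5A 76,077.66.
After rounding ($25): Unit G1 $63,200; Unit 3A $79,725; Unit PH2 $40,575; Unit PH1 $80,450; Unit 2A $51,700; Unit 5A $76,075. Sum = $391,725.
Difference $391,700 − $391,725 = −$25 applied to largest allocation (Unit PH1): Unit PH1 becomes $80,425.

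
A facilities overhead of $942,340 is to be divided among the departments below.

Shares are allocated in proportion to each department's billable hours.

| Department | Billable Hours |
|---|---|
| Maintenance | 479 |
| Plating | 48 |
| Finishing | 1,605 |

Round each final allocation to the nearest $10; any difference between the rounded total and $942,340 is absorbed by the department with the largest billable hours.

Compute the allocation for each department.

Maintenance: $211,720 | Plating: $21,220 | Finishing: $709,400

Sum of billable hours: 479 + 48 + 1,605 = 2,132.
Pro-rata amounts: Maintenance 211,717.10; Plating 21,215.91; Finishing 709,406.99.
At nearest $10: Maintenance $211,720; Plating $21,220; Finishing $709,410. Sum = $942,350.
Difference $942,340 − $942,350 = −$10 applied to largest billable hours (Finishing): Finishing becomes $709,400.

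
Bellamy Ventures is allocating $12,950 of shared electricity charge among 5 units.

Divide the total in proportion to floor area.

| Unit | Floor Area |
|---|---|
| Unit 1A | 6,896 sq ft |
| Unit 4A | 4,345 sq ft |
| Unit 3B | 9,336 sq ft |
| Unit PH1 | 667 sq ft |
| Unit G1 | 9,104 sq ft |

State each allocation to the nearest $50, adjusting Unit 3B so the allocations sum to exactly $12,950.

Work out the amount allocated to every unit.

Unit 1A: $2,950; Unit 4A: $1,850; Unit 3B: $3,950; Unit PH1: $300; Unit G1: $3,900

Floor area total: 30,348.
Pro-rata amounts: Unit 1A 6,896/30,348 × $12,950 = 2,942.64; Unit 4A 4,345/30,348 × $12,950 = 1,854.08; Unit 3B 9,336/30,348 × $12,950 = 3,983.83; Unit PH1 667/30,348 × $12,950 = 284.62; Unit G1 9,104/30,348 × $12,950 = 3,884.83.
Rounded to nearest $50: Unit 1A $2,950; Unit 4A $1,850; Unit 3B $4,000; Unit PH1 $300; Unit G1 $3,900. Sum = $13,000.
Difference $12,950 − $13,000 = −$50 applied to Unit 3B: Unit 3B becomes $3,950.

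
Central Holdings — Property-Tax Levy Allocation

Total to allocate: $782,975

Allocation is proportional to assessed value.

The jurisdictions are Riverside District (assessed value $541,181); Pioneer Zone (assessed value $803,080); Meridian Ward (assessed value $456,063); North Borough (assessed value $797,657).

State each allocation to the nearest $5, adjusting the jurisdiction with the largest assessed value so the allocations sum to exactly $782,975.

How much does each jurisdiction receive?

Total assessed value = 2,597,981.
Proportional shares: Riverside District 541,181/2,597,981 × $782,975 = 163,100.19; Pioneer Zone 803,080/2,597,981 × $782,975 = 242,030.86; Meridian Ward 456,063/2,597,981 × $782,975 = 137,447.47; North Borough 797,657/2,597,981 × $782,975 = 240,396.48.
Rounded to nearest $5: Riverside District $163,100; Pioneer Zone $242,030; Meridian Ward $137,445; North Borough $240,395. Sum = $782,970.
Difference $782,975 − $782,970 = +$5 applied to largest assessed value (Pioneer Zone): Pioneer Zone becomes $242,035.

Riverside District: $163,100 | Pioneer Zone: $242,035 | Meridian Ward: $137,445 | North Borough: $240,395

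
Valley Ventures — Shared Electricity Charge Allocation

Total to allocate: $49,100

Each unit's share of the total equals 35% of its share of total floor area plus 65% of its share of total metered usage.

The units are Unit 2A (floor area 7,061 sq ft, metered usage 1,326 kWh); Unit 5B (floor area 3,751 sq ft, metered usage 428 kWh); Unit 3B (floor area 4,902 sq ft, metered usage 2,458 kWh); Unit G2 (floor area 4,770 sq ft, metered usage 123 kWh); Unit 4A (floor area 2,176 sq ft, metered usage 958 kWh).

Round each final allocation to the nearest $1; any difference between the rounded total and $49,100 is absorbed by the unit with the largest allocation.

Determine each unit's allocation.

Floor area total 22,660; metered usage total 5,293.
Blended shares (35% floor area + 65% metered usage): Unit 2A 0.2719; Unit 5B 0.1105; Unit 3B 0.3776; Unit G2 0.0888; Unit 4A 0.1513.
Unrounded shares: Unit 2A 13,350.29; Unit 5B 5,425.40; Unit 3B 18,538.51; Unit G2 4,359.14; Unit 4A 7,426.66.
Rounded to nearest $1: Unit 2A $13,350; Unit 5B $5,425; Unit 3B $18,539; Unit G2 $4,359; Unit 4A $7,427. Sum = $49,100.
Rounded total matches; no reconciliation needed.

Unit 2A: $13,350 | Unit 5B: $5,425 | Unit 3B: $18,539 | Unit G2: $4,359 | Unit 4A: $7,427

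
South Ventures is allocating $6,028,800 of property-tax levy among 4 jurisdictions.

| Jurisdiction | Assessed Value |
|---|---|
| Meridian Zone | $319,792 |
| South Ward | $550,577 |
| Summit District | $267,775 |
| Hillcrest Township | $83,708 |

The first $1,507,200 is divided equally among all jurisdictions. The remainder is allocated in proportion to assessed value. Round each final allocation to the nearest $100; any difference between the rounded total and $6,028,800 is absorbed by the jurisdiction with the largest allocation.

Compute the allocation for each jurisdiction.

Meridian Zone: $1,560,200 | South Ward: $2,414,300 | Summit District: $1,367,700 | Hillcrest Township: $686,600

First tranche $1,507,200 split equally: $376,800 each.
Remainder $4,521,600 by assessed value (total 1,221,852): Meridian Zone 1,183,426.07 → $1,183,400; South Ward 2,037,471.77 → $2,037,500; Summit District 990,931.34 → $990,900; Hillcrest Township 309,770.82 → $309,800.
Totals: Meridian Zone $376,800 + $1,183,400 = $1,560,200; South Ward $376,800 + $2,037,500 = $2,414,300; Summit District $376,800 + $990,900 = $1,367,700; Hillcrest Township $376,800 + $309,800 = $686,600.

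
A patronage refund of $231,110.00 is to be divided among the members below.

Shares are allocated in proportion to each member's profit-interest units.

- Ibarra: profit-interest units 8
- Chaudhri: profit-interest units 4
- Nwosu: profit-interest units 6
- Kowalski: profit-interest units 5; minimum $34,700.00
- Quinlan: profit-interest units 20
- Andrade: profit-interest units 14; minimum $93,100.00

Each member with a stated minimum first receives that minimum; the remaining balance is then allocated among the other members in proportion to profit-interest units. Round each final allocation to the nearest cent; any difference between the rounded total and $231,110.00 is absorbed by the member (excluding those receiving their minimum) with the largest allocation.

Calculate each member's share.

Fund the minimums — Kowalski $34,700.00; Andrade $93,100.00. Residual $103,310.00.
Residual split over remaining profit-interest units 38: Ibarra 21,749.4737 → $21,749.47; Chaudhri 10,874.7368 → $10,874.74; Nwosu 16,312.1053 → $16,312.11; Quinlan 54,373.6842 → $54,373.68.

Ibarra: $21,749.47; Chaudhri: $10,874.74; Nwosu: $16,312.11; Kowalski: $34,700.00; Quinlan: $54,373.68; Andrade: $93,100.00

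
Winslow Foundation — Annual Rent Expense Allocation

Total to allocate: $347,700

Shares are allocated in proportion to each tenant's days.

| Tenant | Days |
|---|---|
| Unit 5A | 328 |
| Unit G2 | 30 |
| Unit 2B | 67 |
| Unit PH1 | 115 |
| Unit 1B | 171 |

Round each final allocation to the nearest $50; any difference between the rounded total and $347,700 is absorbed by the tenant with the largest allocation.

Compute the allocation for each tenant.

Combined days = 711.
Unrounded shares: Unit 5A 328/711 × $347,700 = 160,401.69; Unit G2 30/711 × $347,700 = 14,670.89; Unit 2B 67/711 × $347,700 = 32,764.98; Unit PH1 115/711 × $347,700 = 56,238.40; Unit 1B 171/711 × $347,700 = 83,624.05.
At nearest $50: Unit 5A $160,400; Unit G2 $14,650; Unit 2B $32,750; Unit PH1 $56,250; Unit 1B $83,600. Sum = $347,650.
Difference $347,700 − $347,650 = +$50 applied to largest allocation (Unit 5A): Unit 5A becomes $160,450.

Unit 5A: $160,450; Unit G2: $14,650; Unit 2B: $32,750; Unit PH1: $56,250; Unit 1B: $83,600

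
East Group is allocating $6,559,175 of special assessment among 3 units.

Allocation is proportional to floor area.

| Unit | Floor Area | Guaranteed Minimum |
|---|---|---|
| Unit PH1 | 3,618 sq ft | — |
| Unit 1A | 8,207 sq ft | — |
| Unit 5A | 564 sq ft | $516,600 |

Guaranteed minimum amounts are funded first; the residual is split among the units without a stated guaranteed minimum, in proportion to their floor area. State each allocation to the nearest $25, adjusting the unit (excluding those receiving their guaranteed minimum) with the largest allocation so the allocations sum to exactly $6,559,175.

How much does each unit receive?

Fund the minimums — Unit 5A $516,600. Balance $6,042,575.
Balance split over remaining floor area 11,825: Unit PH1 1,848,798.00 → $1,848,800; Unit 1A 4,193,777.00 → $4,193,775.

Unit PH1: $1,848,800 | Unit 1A: $4,193,775 | Unit 5A: $516,600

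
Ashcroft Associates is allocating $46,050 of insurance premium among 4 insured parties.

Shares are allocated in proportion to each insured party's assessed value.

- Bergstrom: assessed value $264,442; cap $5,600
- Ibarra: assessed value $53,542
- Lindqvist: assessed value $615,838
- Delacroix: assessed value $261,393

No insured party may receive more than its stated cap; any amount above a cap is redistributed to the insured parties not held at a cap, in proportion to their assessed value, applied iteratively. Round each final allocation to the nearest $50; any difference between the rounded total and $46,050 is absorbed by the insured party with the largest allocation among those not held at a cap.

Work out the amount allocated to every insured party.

Sum of assessed value: 1,195,215.
Unconstrained shares: Bergstrom 10,188.59; Ibarra 2,062.90; Lindqvist 23,727.40; Delacroix 10,071.11.
Cap binds for Bergstrom ($5,600); balance $40,450 reallocated over remaining assessed value 930,773.
Shares after redistribution: Ibarra 2,326.86 → $2,350; Lindqvist 26,763.40 → $26,750; Delacroix 11,359.75 → $11,350.

Bergstrom: $5,600 · Ibarra: $2,350 · Lindqvist: $26,750 · Delacroix: $11,350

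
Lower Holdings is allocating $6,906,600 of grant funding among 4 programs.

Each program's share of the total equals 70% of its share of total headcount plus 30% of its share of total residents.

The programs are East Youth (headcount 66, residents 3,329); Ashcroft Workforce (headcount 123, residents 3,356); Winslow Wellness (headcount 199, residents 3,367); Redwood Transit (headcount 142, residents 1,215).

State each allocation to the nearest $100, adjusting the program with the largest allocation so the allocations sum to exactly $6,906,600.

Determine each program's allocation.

East Youth: $1,214,200; Ashcroft Workforce: $1,739,200; Winslow Wellness: $2,434,500; Redwood Transit: $1,518,700

Headcount total 530; residents total 11,267.
Composite weights (70% headcount + 30% residents): East Youth 0.1758; Ashcroft Workforce 0.2518; Winslow Wellness 0.3525; Redwood Transit 0.2199.
Pro-rata amounts: East Youth 1,214,243.83; Ashcroft Workforce 1,739,158.77; Winslow Wellness 2,434,447.92; Redwood Transit 1,518,749.49.
At nearest $100: East Youth $1,214,200; Ashcroft Workforce $1,739,200; Winslow Wellness $2,434,400; Redwood Transit $1,518,700. Sum = $6,906,500.
Difference $6,906,600 − $6,906,500 = +$100 applied to largest allocation (Winslow Wellness): Winslow Wellness becomes $2,434,500.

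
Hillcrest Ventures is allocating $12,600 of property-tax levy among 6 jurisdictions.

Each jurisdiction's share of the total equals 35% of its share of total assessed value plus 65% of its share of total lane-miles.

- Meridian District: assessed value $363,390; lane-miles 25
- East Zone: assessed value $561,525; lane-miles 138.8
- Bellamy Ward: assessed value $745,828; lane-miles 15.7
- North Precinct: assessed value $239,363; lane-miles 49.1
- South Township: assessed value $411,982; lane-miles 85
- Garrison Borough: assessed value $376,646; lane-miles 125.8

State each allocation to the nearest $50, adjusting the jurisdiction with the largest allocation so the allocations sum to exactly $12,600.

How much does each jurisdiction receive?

Meridian District: $1,050; East Zone: $3,550; Bellamy Ward: $1,500; North Precinct: $1,300; South Township: $2,250; Garrison Borough: $2,950

Totals — assessed value 2,698,734, lane-miles 439.4.
Composite weights (35% assessed value + 65% lane-miles): Meridian District 0.0841; East Zone 0.2781; Bellamy Ward 0.1200; North Precinct 0.1037; South Township 0.1792; Garrison Borough 0.2349.
Proportional shares: Meridian District 1,059.79; East Zone 3,504.69; Bellamy Ward 1,511.39; North Precinct 1,306.32; South Township 2,257.54; Garrison Borough 2,960.27.
At nearest $50: Meridian District $1,050; East Zone $3,500; Bellamy Ward $1,500; North Precinct $1,300; South Township $2,250; Garrison Borough $2,950. Sum = $12,550.
Difference $12,600 − $12,550 = +$50 applied to largest allocation (East Zone): East Zone becomes $3,550.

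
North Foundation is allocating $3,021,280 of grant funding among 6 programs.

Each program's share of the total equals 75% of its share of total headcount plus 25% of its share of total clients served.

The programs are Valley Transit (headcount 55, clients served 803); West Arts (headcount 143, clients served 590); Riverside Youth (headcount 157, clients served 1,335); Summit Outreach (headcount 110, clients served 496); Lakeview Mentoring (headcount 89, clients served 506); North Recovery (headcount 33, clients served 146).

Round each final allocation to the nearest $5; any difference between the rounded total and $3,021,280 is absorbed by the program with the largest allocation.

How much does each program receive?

Totals — headcount 587, clients served 3,876.
Blended shares (75% headcount + 25% clients served): Valley Transit 0.1221; West Arts 0.2208; Riverside Youth 0.2867; Summit Outreach 0.1725; Lakeview Mentoring 0.1464; North Recovery 0.0516.
Raw shares: Valley Transit 368,794.53; West Arts 666,988.00; Riverside Youth 866,210.23; Summit Outreach 521,282.25; Lakeview Mentoring 442,165.95; North Recovery 155,839.04.
At nearest $5: Valley Transit $368,795; West Arts $666,990; Riverside Youth $866,210; Summit Outreach $521,280; Lakeview Mentoring $442,165; North Recovery $155,840. Sum = $3,021,280.
No rounding difference to absorb.

Valley Transit: $368,795 · West Arts: $666,990 · Riverside Youth: $866,210 · Summit Outreach: $521,280 · Lakeview Mentoring: $442,165 · North Recovery: $155,840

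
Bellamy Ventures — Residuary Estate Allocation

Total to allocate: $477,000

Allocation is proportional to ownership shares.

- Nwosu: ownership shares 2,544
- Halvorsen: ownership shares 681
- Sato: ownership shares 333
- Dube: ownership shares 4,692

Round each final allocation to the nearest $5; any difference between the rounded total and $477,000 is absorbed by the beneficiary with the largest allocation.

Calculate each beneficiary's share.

Ownership shares total: 8,250.
Proportional shares: Nwosu 2,544/8,250 × $477,000 = 147,089.45; Halvorsen 681/8,250 × $477,000 = 39,374.18; Sato 333/8,250 × $477,000 = 19,253.45; Dube 4,692/8,250 × $477,000 = 271,282.91.
After rounding ($5): Nwosu $147,090; Halvorsen $39,375; Sato $19,255; Dube $271,285. Sum = $477,005.
Difference $477,000 − $477,005 = −$5 applied to largest allocation (Dube): Dube becomes $271,280.

Nwosu: $147,090; Halvorsen: $39,375; Sato: $19,255; Dube: $271,280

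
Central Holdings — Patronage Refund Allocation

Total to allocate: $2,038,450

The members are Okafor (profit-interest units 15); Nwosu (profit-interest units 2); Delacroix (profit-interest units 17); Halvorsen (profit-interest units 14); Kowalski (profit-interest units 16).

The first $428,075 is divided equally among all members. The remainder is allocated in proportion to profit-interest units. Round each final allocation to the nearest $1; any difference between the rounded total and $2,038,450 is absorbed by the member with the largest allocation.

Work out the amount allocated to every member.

Okafor: $463,047; Nwosu: $135,939; Delacroix: $513,370; Halvorsen: $437,885; Kowalski: $488,209

First tranche $428,075 split equally: $85,615 each.
Remainder $1,610,375 by profit-interest units (total 64): Okafor 377,431.64 → $377,432; Nwosu 50,324.22 → $50,324; Delacroix 427,755.86 → $427,756; Halvorsen 352,269.53 → $352,270; Kowalski 402,593.75 → $402,594.
Rounding difference −$1 on remainder applied to Delacroix.
Totals: Okafor $85,615 + $377,432 = $463,047; Nwosu $85,615 + $50,324 = $135,939; Delacroix $85,615 + $427,755 = $513,370; Halvorsen $85,615 + $352,270 = $437,885; Kowalski $85,615 + $402,594 = $488,209.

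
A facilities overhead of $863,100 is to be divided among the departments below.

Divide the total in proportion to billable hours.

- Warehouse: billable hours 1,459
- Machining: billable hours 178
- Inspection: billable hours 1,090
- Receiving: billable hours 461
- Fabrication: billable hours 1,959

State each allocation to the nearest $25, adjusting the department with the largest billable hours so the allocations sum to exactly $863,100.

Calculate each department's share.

Warehouse: $244,650 | Machining: $29,850 | Inspection: $182,775 | Receiving: $77,300 | Fabrication: $328,525

Combined billable hours = 5,147.
Pro-rata amounts: Warehouse 1,459/5,147 × $863,100 = 244,659.59; Machining 178/5,147 × $863,100 = 29,848.81; Inspection 1,090/5,147 × $863,100 = 182,782.01; Receiving 461/5,147 × $863,100 = 77,305.05; Fabrication 1,959/5,147 × $863,100 = 328,504.55.
After rounding ($25): Warehouse $244,650; Machining $29,850; Inspection $182,775; Receiving $77,300; Fabrication $328,500. Sum = $863,075.
Difference $863,100 − $863,075 = +$25 applied to largest billable hours (Fabrication): Fabrication becomes $328,525.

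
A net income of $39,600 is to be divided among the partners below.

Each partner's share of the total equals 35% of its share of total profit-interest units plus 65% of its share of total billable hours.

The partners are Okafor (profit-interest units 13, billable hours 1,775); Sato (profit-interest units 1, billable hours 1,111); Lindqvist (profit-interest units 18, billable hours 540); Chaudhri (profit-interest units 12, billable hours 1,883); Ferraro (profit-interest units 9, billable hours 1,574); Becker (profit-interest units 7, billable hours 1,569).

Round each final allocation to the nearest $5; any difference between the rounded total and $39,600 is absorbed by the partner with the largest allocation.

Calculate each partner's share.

Totals — profit-interest units 60, billable hours 8,452.
Blended shares (35% profit-interest units + 65% billable hours): Okafor 0.2123; Sato 0.0913; Lindqvist 0.1465; Chaudhri 0.2148; Ferraro 0.1735; Becker 0.1615.
Unrounded shares: Okafor 8,408.64; Sato 3,614.48; Lindqvist 5,802.53; Chaudhri 8,506.55; Ferraro 6,872.51; Becker 6,395.28.
After rounding ($5): Okafor $8,410; Sato $3,615; Lindqvist $5,805; Chaudhri $8,505; Ferraro $6,875; Becker $6,395. Sum = $39,605.
Difference $39,600 − $39,605 = −$5 applied to largest allocation (Chaudhri): Chaudhri becomes $8,500.

Okafor: $8,410 | Sato: $3,615 | Lindqvist: $5,805 | Chaudhri: $8,500 | Ferraro: $6,875 | Becker: $6,395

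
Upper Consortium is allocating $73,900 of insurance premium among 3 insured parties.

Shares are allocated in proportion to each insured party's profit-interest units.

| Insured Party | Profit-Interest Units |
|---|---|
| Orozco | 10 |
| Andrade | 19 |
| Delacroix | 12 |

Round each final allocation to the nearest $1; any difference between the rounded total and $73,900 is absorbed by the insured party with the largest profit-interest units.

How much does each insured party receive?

Orozco: $18,024 | Andrade: $34,247 | Delacroix: $21,629

Profit-interest units total: 41.
Unrounded shares: Orozco 10/41 × $73,900 = 18,024.39; Andrade 19/41 × $73,900 = 34,246.34; Delacroix 12/41 × $73,900 = 21,629.27.
Rounded to nearest $1: Orozco $18,024; Andrade $34,246; Delacroix $21,629. Sum = $73,899.
Difference $73,900 − $73,899 = +$1 applied to largest profit-interest units (Andrade): Andrade becomes $34,247.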